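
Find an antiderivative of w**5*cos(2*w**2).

Let u = w², du = 2w dw; rewrite as (1/2)∫ u^2·cos(2u) du.
Now integrate by parts 2 times.

w**4*sin(2*w**2)/4 + w**2*cos(2*w**2)/4 - sin(2*w**2)/8 + C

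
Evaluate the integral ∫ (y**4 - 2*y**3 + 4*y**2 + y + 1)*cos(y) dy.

Use integration by parts with u = y**4 - 2*y**3 + 4*y**2 + y + 1, dv = cos(y) dy, so v = sin(y).
Apply parts 4 times (tabular method): alternate signs, differentiate u down to 0, integrate dv up.

y**4*sin(y) - 2*y**3*sin(y) + 4*y**3*cos(y) - 8*y**2*sin(y) - 6*y**2*cos(y) + 13*y*sin(y) - 16*y*cos(y) + 17*sin(y) + 13*cos(y) + C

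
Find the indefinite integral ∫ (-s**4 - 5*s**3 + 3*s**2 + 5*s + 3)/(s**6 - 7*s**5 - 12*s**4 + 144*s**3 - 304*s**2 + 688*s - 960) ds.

Factor the denominator: (s - 6)*(s - 4)*(s - 2)*(s + 5)*(s**2 + 4).
Partial-fraction decomposition: 5*(s + 24)/(928*(s**2 + 4)) - 53/(20097*(s + 5)) - 31/(448*(s - 2)) + 101/(144*(s - 4)) - 447/(704*(s - 6)).
Integrate each term; A/(s−a) gives A·log|s−a|; the (Bs+D)/(s²+p²) term gives a log and an atan.

-447*log(s - 6)/704 + 101*log(s - 4)/144 - 31*log(s - 2)/448 - 53*log(s + 5)/20097 + 5*log(s**2 + 4)/1856 + 15*atan(s/2)/232 + C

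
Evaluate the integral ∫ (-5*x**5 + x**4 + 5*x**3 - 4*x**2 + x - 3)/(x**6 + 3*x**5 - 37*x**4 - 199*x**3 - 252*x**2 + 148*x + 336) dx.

Factor the denominator: (x - 7)*(x - 1)*(x + 2)**2*(x + 3)*(x + 4).
Partial-fraction decomposition: -997/(44*(x + 4)) + 1119/(40*(x + 3)) - 8575/(972*(x + 2)) + 115/(54*(x + 2)**2) + 1/(216*(x - 1)) - 80111/(53460*(x - 7)).
Integrate each term; A/(x−a) gives A·log|x−a|; A/(x−a)² gives −A/(x−a).

-80111*log(x - 7)/53460 + log(x - 1)/216 - 8575*log(x + 2)/972 + 1119*log(x + 3)/40 - 997*log(x + 4)/44 - 115/(54*x + 108) + C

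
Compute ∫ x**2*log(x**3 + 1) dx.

Let u = x**3 + 1, so du = (3*x**2) dx.
The integral becomes (1/3)·∫ log(u) du; integrate by parts with u′=log(u), dv′=du.

x**3*log(x**3 + 1)/3 - x**3/3 + log(x**3 + 1)/3 + C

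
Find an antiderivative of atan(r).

r*atan(r) - log(r**2 + 1)/2 + C

Use integration by parts with u = arctan(r), dv = dr.
Then du = 1/(r**2 + 1) dr.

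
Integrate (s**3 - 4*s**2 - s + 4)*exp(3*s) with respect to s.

Use integration by parts with u = s**3 - 4*s**2 - s + 4, dv = exp(3*s) ds, so v = exp(3*s)/3.
Apply parts 3 times (tabular method): alternate signs, differentiate u down to 0, integrate dv up.

(9*s**3 - 45*s**2 + 21*s + 29)*exp(3*s)/27 + C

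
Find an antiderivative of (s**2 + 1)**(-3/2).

s/sqrt(s**2 + 1) + C

Substitute s = tan(θ), so ds = sec(θ)^2 dθ and the radical becomes sqrt(s**2 + 1) = sec(θ) by the Pythagorean identity.
Integrate the resulting trig expression in θ, then back-substitute tan(θ) = s, sec(θ) = sqrt(s**2 + 1) (absorbing any constant into C).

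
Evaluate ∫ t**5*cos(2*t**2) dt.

t**4*sin(2*t**2)/4 + t**2*cos(2*t**2)/4 - sin(2*t**2)/8 + C

Let u = t², du = 2t dt; rewrite as (1/2)∫ u^2·cos(2u) du.
Now integrate by parts 2 times.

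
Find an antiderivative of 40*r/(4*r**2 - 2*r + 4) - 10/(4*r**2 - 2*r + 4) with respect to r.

Let u = 4*r**2 - 2*r + 4, so du = (8*r - 2) dr.
Rewriting, the integral becomes 5·∫ 1/u du = 5·log(u).
Substituting back, u = 4*r**2 - 2*r + 4.

5*log(4*r**2 - 2*r + 4) + C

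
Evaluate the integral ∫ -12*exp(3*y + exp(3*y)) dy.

-4*exp(exp(3*y)) + C

Let u = exp(3*y), so du = (3*exp(3*y)) dy.
Rewriting, the integral becomes -4·∫ e^u du = -4·e^u.
Substituting back, u = exp(3*y).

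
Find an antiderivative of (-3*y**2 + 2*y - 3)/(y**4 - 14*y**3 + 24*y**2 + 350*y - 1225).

59*log(y - 7)/36 - 17*log(y - 5)/10 + 11*log(y + 5)/180 + 17/(3*y - 21) + C

Factor the denominator: (y - 7)**2*(y - 5)*(y + 5).
Partial-fraction decomposition: 11/(180*(y + 5)) - 17/(10*(y - 5)) + 59/(36*(y - 7)) - 17/(3*(y - 7)**2).
Integrate each term; A/(y−a) gives A·log|y−a|; A/(y−a)² gives −A/(y−a).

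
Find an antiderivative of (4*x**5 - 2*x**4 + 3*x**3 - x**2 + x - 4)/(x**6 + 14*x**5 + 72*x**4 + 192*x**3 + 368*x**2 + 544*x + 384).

Factor the denominator: (x + 2)**2*(x + 4)*(x + 6)*(x**2 + 4).
Partial-fraction decomposition: -(37*x - 138)/(320*(x**2 + 4)) + 3439/(128*(x + 6)) - 603/(20*(x + 4)) + 947/(128*(x + 2)) - 97/(32*(x + 2)**2).
Integrate each term; A/(x−a) gives A·log|x−a|; the (Bx+D)/(x²+p²) term gives a log and an atan.

947*log(x + 2)/128 - 603*log(x + 4)/20 + 3439*log(x + 6)/128 - 37*log(x**2 + 4)/640 + 69*atan(x/2)/320 + 97/(32*x + 64) + C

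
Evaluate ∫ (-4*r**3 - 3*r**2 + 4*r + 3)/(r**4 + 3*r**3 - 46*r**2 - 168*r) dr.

-log(r)/56 - 1488*log(r - 7)/1001 + 195*log(r + 4)/88 - 245*log(r + 6)/52 + C

Factor the denominator: r*(r - 7)*(r + 4)*(r + 6).
Partial-fraction decomposition: -245/(52*(r + 6)) + 195/(88*(r + 4)) - 1488/(1001*(r - 7)) - 1/(56*r).
Integrate each term: A/(r−a) contributes A·log|r−a|.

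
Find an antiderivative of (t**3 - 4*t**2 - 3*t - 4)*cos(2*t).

Use integration by parts with u = t**3 - 4*t**2 - 3*t - 4, dv = cos(2*t) dt, so v = sin(2*t)/2.
Apply parts 3 times (tabular method): alternate signs, differentiate u down to 0, integrate dv up.

t**3*sin(2*t)/2 - 2*t**2*sin(2*t) + 3*t**2*cos(2*t)/4 - 9*t*sin(2*t)/4 - 2*t*cos(2*t) - sin(2*t) - 9*cos(2*t)/8 + C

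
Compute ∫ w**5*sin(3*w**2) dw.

Let u = w², du = 2w dw; rewrite as (1/2)∫ u^2·sin(3u) du.
Now integrate by parts 2 times.

-w**4*cos(3*w**2)/6 + w**2*sin(3*w**2)/9 + cos(3*w**2)/27 + C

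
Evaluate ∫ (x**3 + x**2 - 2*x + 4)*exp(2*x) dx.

Use integration by parts with u = x**3 + x**2 - 2*x + 4, dv = exp(2*x) dx, so v = exp(2*x)/2.
Apply parts 3 times (tabular method): alternate signs, differentiate u down to 0, integrate dv up.

(4*x**3 - 2*x**2 - 6*x + 19)*exp(2*x)/8 + C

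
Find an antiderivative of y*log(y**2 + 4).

Let u = y**2 + 4, so du = (2*y) dy.
The integral becomes (1/2)·∫ log(u) du; integrate by parts with u′=log(u), dv′=du.

y**2*log(y**2 + 4)/2 - y**2/2 + 2*log(y**2 + 4) + C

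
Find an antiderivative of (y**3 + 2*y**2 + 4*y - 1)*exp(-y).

Use integration by parts with u = y**3 + 2*y**2 + 4*y - 1, dv = exp(-y) dy, so v = -exp(-y).
Apply parts 3 times (tabular method): alternate signs, differentiate u down to 0, integrate dv up.

(-y**3 - 5*y**2 - 14*y - 13)*exp(-y) + C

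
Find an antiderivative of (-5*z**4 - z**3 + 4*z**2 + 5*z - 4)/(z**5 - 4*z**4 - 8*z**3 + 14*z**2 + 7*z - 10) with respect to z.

-149*log(z - 5)/32 + 113*log(z - 1)/288 + 3*log(z + 1)/8 - 10*log(z + 2)/9 - 1/(24*z - 24) + C

Factor the denominator: (z - 5)*(z - 1)**2*(z + 1)*(z + 2).
Partial-fraction decomposition: -10/(9*(z + 2)) + 3/(8*(z + 1)) + 113/(288*(z - 1)) + 1/(24*(z - 1)**2) - 149/(32*(z - 5)).
Integrate each term; A/(z−a) gives A·log|z−a|; A/(z−a)² gives −A/(z−a).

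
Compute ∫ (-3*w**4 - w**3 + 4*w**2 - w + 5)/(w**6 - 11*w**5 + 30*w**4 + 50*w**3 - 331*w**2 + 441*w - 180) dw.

Factor the denominator: (w - 5)*(w - 4)*(w - 3)*(w - 1)**2*(w + 3).
Partial-fraction decomposition: 43/(1344*(w + 3)) + 7/(144*(w - 1)) - 1/(24*(w - 1)**2) - 29/(6*(w - 3)) + 767/(63*(w - 4)) - 475/(64*(w - 5)).
Integrate each term; A/(w−a) gives A·log|w−a|; A/(w−a)² gives −A/(w−a).

-475*log(w - 5)/64 + 767*log(w - 4)/63 - 29*log(w - 3)/6 + 7*log(w - 1)/144 + 43*log(w + 3)/1344 + 1/(24*w - 24) + C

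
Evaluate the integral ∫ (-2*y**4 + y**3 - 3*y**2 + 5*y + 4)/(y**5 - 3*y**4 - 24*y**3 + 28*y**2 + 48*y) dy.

log(y)/12 - 35*log(y - 6)/24 + 11*log(y - 2)/72 + log(y + 1)/9 - 8*log(y + 4)/9 + C

Factor the denominator: y*(y - 6)*(y - 2)*(y + 1)*(y + 4).
Partial-fraction decomposition: -8/(9*(y + 4)) + 1/(9*(y + 1)) + 11/(72*(y - 2)) - 35/(24*(y - 6)) + 1/(12*y).
Integrate each term: A/(y−a) contributes A·log|y−a|.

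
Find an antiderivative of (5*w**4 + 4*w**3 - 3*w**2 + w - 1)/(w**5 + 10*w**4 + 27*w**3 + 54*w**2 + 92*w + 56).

Factor the denominator: (w + 1)*(w + 2)*(w + 7)*(w**2 + 4).
Partial-fraction decomposition: -(1339*w + 3506)/(2120*(w**2 + 4)) + 5239/(795*(w + 7)) - 33/(40*(w + 2)) - 2/(15*(w + 1)).
Integrate each term; A/(w−a) gives A·log|w−a|; the (Bw+D)/(w²+p²) term gives a log and an atan.

-2*log(w + 1)/15 - 33*log(w + 2)/40 + 5239*log(w + 7)/795 - 1339*log(w**2 + 4)/4240 - 1753*atan(w/2)/2120 + C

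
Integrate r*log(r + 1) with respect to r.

r**2*log(r + 1)/2 - r**2/4 + r/2 - log(r + 1)/2 + C

Use integration by parts with u = log(r + 1), dv = r dr.
Then du = 1/(r + 1) dr and v = r**2/2.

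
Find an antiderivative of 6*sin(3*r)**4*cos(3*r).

Let u = sin(3*r), so du = (3*cos(3*r)) dr.
Rewriting, the integral becomes 2·∫ u^4 du = 2·u^5/5.
Substituting back, u = sin(3*r).

2*sin(3*r)**5/5 + C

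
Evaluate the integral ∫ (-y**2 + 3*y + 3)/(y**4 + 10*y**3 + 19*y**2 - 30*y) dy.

Factor the denominator: y*(y - 1)*(y + 5)*(y + 6).
Partial-fraction decomposition: 17/(14*(y + 6)) - 37/(30*(y + 5)) + 5/(42*(y - 1)) - 1/(10*y).
Integrate each term: A/(y−a) contributes A·log|y−a|.

-log(y)/10 + 5*log(y - 1)/42 - 37*log(y + 5)/30 + 17*log(y + 6)/14 + C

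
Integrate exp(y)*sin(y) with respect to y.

exp(y)*sin(y)/2 - exp(y)*cos(y)/2 + C

Let I denote the integral. Integrate by parts with u = sin(y), dv = exp(y) dy, so v = exp(y): I = exp(y)*sin(y) − ∫ exp(y)*cos(y) dy.
Apply parts again with u = cos(y), dv = exp(y) dy: ∫ exp(y)*cos(y) dy = exp(y)*cos(y) + I. Substituting back brings back I: I = exp(y)*sin(y) - exp(y)*cos(y) − I.
Solving for I: (1 + 1)·I equals the remaining terms, so I = (1/2)·(exp(y)*sin(y) - exp(y)*cos(y)).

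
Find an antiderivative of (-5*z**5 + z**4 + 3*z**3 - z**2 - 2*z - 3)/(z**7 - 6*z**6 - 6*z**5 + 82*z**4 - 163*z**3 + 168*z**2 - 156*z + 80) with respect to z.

Factor the denominator: (z - 5)*(z - 2)**2*(z - 1)*(z + 4)*(z**2 + 1).
Partial-fraction decomposition: -(4*z - 747)/(11050*(z**2 + 1)) + 5173/(27540*(z + 4)) + 7/(40*(z - 1)) + 3721/(2700*(z - 2)) + 131/(90*(z - 2)**2) - 14663/(8424*(z - 5)).
Integrate each term; A/(z−a) gives A·log|z−a|; the (Bz+D)/(z²+p²) term gives a log and an atan.

-14663*log(z - 5)/8424 + 3721*log(z - 2)/2700 + 7*log(z - 1)/40 + 5173*log(z + 4)/27540 - log(z**2 + 1)/5525 + 747*atan(z)/11050 - 131/(90*z - 180) + C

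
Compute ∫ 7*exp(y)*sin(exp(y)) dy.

Let u = exp(y), so du = (exp(y)) dy.
Rewriting, the integral becomes 7·∫ sin(u) du = 7·-cos(u).
Substituting back, u = exp(y).

-7*cos(exp(y)) + C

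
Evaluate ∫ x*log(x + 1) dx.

Use integration by parts with u = log(x + 1), dv = x dx.
Then du = 1/(x + 1) dx and v = x**2/2.

x**2*log(x + 1)/2 - x**2/4 + x/2 - log(x + 1)/2 + C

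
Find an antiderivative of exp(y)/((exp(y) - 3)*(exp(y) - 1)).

log(exp(y) - 3)/2 - log(exp(y) - 1)/2 + C

Let u = e^y, du = e^y dy.
The integral becomes ∫ du/((u-1)(u-3)); decompose into partial fractions.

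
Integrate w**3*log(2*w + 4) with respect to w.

w**4*log(2*w + 4)/4 - w**4/16 + w**3/6 - w**2/2 + 2*w - 4*log(w + 2) + C

Use integration by parts with u = log(2*w + 4), dv = w**3 dw.
Then du = 2/(2*w + 4) dw and v = w**4/4.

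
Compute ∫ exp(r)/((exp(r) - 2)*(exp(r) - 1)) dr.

log(exp(r) - 2) - log(exp(r) - 1) + C

Let u = e^r, du = e^r dr.
The integral becomes ∫ du/((u-2)(u-1)); decompose into partial fractions.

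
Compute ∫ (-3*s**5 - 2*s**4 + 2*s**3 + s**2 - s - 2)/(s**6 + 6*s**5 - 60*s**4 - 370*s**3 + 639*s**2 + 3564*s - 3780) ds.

Factor the denominator: (s - 7)*(s - 3)*(s - 1)*(s + 5)*(s + 6)**2.
Partial-fraction decomposition: 7835089/(670761*(s + 6)) + 20344/(819*(s + 6)**2) - 7903/(576*(s + 5)) - 5/(3528*(s - 1)) + 833/(5184*(s - 3)) - 54497/(48672*(s - 7)).
Integrate each term; A/(s−a) gives A·log|s−a|; A/(s−a)² gives −A/(s−a).

-54497*log(s - 7)/48672 + 833*log(s - 3)/5184 - 5*log(s - 1)/3528 - 7903*log(s + 5)/576 + 7835089*log(s + 6)/670761 - 20344/(819*s + 4914) + C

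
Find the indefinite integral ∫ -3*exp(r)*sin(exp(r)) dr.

3*cos(exp(r)) + C

Let u = exp(r), so du = (exp(r)) dr.
Rewriting, the integral becomes -3·∫ sin(u) du = -3·-cos(u).
Substituting back, u = exp(r).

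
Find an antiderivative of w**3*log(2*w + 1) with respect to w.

w**4*log(2*w + 1)/4 - w**4/16 + w**3/24 - w**2/32 + w/32 - log(2*w + 1)/64 + C

Use integration by parts with u = log(2*w + 1), dv = w**3 dw.
Then du = 2/(2*w + 1) dw and v = w**4/4.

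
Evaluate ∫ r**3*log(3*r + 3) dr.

r**4*log(3*r + 3)/4 - r**4/16 + r**3/12 - r**2/8 + r/4 - log(r + 1)/4 + C

Use integration by parts with u = log(3*r + 3), dv = r**3 dr.
Then du = 3/(3*r + 3) dr and v = r**4/4.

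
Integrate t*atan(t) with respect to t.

t**2*atan(t)/2 - t/2 + atan(t)/2 + C

Use integration by parts with u = arctan(t), dv = t dt.
Then du = 1/(t**2 + 1) dt.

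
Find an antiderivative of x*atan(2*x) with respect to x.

Use integration by parts with u = arctan(2*x), dv = x dx.
Then du = 2/(4*x**2 + 1) dx.

x**2*atan(2*x)/2 - x/4 + atan(2*x)/8 + C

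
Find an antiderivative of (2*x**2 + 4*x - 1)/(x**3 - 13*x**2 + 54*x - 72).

95*log(x - 6)/6 - 47*log(x - 4)/2 + 29*log(x - 3)/3 + C

Factor the denominator: (x - 6)*(x - 4)*(x - 3).
Partial-fraction decomposition: 29/(3*(x - 3)) - 47/(2*(x - 4)) + 95/(6*(x - 6)).
Integrate each term: A/(x−a) contributes A·log|x−a|.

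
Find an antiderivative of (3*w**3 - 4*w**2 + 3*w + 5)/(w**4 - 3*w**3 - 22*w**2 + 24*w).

Factor the denominator: w*(w - 6)*(w - 1)*(w + 4).
Partial-fraction decomposition: 263/(200*(w + 4)) - 7/(25*(w - 1)) + 527/(300*(w - 6)) + 5/(24*w).
Integrate each term: A/(w−a) contributes A·log|w−a|.

5*log(w)/24 + 527*log(w - 6)/300 - 7*log(w - 1)/25 + 263*log(w + 4)/200 + C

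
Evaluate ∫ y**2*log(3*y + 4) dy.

Use integration by parts with u = log(3*y + 4), dv = y**2 dy.
Then du = 3/(3*y + 4) dy and v = y**3/3.

y**3*log(3*y + 4)/3 - y**3/9 + 2*y**2/9 - 16*y/27 + 64*log(3*y + 4)/81 + C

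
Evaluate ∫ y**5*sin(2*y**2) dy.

Let u = y², du = 2y dy; rewrite as (1/2)∫ u^2·sin(2u) du.
Now integrate by parts 2 times.

-y**4*cos(2*y**2)/4 + y**2*sin(2*y**2)/4 + cos(2*y**2)/8 + C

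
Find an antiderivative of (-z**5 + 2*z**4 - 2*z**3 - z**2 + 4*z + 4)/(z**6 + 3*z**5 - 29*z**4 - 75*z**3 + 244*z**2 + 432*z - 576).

Factor the denominator: (z - 4)*(z - 3)*(z - 1)*(z + 3)*(z + 4)**2.
Partial-fraction decomposition: 36779/(19600*(z + 4)) + 409/(70*(z + 4)**2) - 221/(84*(z + 3)) + 1/(100*(z - 1)) + 32/(147*(z - 3)) - 53/(112*(z - 4)).
Integrate each term; A/(z−a) gives A·log|z−a|; A/(z−a)² gives −A/(z−a).

-53*log(z - 4)/112 + 32*log(z - 3)/147 + log(z - 1)/100 - 221*log(z + 3)/84 + 36779*log(z + 4)/19600 - 409/(70*z + 280) + C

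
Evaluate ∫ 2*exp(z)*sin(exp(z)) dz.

-2*cos(exp(z)) + C

Let u = exp(z), so du = (exp(z)) dz.
Rewriting, the integral becomes 2·∫ sin(u) du = 2·-cos(u).
Substituting back, u = exp(z).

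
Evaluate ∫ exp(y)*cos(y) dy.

exp(y)*sin(y)/2 + exp(y)*cos(y)/2 + C

Let I denote the integral. Integrate by parts with u = cos(y), dv = exp(y) dy, so v = exp(y): I = exp(y)*cos(y) + ∫ exp(y)*sin(y) dy.
Apply parts again with u = sin(y), dv = exp(y) dy: ∫ exp(y)*sin(y) dy = exp(y)*sin(y) − I. Substituting back brings back I: I = exp(y)*sin(y) + exp(y)*cos(y) − I.
Solving for I: (1 + 1)·I equals the remaining terms, so I = (1/2)·(exp(y)*sin(y) + exp(y)*cos(y)).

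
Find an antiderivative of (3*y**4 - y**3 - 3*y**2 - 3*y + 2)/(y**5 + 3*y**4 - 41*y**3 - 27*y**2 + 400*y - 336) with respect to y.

323*log(y - 4)/132 - 13*log(y - 3)/10 - log(y - 1)/120 - 19*log(y + 4)/20 + 1237*log(y + 7)/440 + C

Factor the denominator: (y - 4)*(y - 3)*(y - 1)*(y + 4)*(y + 7).
Partial-fraction decomposition: 1237/(440*(y + 7)) - 19/(20*(y + 4)) - 1/(120*(y - 1)) - 13/(10*(y - 3)) + 323/(132*(y - 4)).
Integrate each term: A/(y−a) contributes A·log|y−a|.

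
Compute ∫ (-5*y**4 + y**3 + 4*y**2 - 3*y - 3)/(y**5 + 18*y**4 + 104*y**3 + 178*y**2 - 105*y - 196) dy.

-3*log(y - 1)/320 + log(y + 1)/108 - 1271*log(y + 4)/135 + 2543*log(y + 7)/576 - 6067/(72*y + 504) + C

Factor the denominator: (y - 1)*(y + 1)*(y + 4)*(y + 7)**2.
Partial-fraction decomposition: 2543/(576*(y + 7)) + 6067/(72*(y + 7)**2) - 1271/(135*(y + 4)) + 1/(108*(y + 1)) - 3/(320*(y - 1)).
Integrate each term; A/(y−a) gives A·log|y−a|; A/(y−a)² gives −A/(y−a).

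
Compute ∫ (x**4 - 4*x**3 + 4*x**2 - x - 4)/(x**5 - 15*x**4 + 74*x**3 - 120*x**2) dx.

Factor the denominator: x**2*(x - 6)*(x - 5)*(x - 4).
Partial-fraction decomposition: 7/(4*(x - 4)) - 216/(25*(x - 5)) + 283/(36*(x - 6)) + 13/(450*x) + 1/(30*x**2).
Integrate each term; A/(x−a) gives A·log|x−a|; A/(x−a)² gives −A/(x−a).

13*log(x)/450 + 283*log(x - 6)/36 - 216*log(x - 5)/25 + 7*log(x - 4)/4 - 1/(30*x) + C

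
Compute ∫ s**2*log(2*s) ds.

Use integration by parts with u = log(2*s), dv = s**2 ds.
Then du = 1/s ds and v = s**3/3.

s**3*(log(s) + log(2))/3 - s**3/9 + C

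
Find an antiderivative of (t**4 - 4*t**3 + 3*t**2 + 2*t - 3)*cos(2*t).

t**4*sin(2*t)/2 - 2*t**3*sin(2*t) + t**3*cos(2*t) - 3*t**2*cos(2*t) + 4*t*sin(2*t) - 3*sin(2*t)/2 + 2*cos(2*t) + C

Use integration by parts with u = t**4 - 4*t**3 + 3*t**2 + 2*t - 3, dv = cos(2*t) dt, so v = sin(2*t)/2.
Apply parts 4 times (tabular method): alternate signs, differentiate u down to 0, integrate dv up.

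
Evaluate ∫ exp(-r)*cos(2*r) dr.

Let I denote the integral. Integrate by parts with u = cos(2*r), dv = exp(-r) dr, so v = -exp(-r): I = -exp(-r)*cos(2*r) − 2·∫ exp(-r)*sin(2*r) dr.
Apply parts again with u = sin(2*r), dv = exp(-r) dr: ∫ exp(-r)*sin(2*r) dr = -exp(-r)*sin(2*r) + 2·I. Substituting back brings back I: I = 2*exp(-r)*sin(2*r) - exp(-r)*cos(2*r) − 4·I.
Solving for I: (1 + 4)·I equals the remaining terms, so I = (1/5)·(2*exp(-r)*sin(2*r) - exp(-r)*cos(2*r)).

2*exp(-r)*sin(2*r)/5 - exp(-r)*cos(2*r)/5 + C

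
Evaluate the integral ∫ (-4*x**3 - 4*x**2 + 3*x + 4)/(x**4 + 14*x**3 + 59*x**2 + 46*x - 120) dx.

Factor the denominator: (x - 1)*(x + 4)*(x + 5)*(x + 6).
Partial-fraction decomposition: -353/(7*(x + 6)) + 389/(6*(x + 5)) - 92/(5*(x + 4)) - 1/(210*(x - 1)).
Integrate each term: A/(x−a) contributes A·log|x−a|.

-log(x - 1)/210 - 92*log(x + 4)/5 + 389*log(x + 5)/6 - 353*log(x + 6)/7 + C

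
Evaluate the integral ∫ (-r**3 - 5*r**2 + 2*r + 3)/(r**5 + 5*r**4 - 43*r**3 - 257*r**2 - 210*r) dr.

Factor the denominator: r*(r - 7)*(r + 1)*(r + 5)*(r + 6).
Partial-fraction decomposition: 9/(130*(r + 6)) + 7/(240*(r + 5)) - 3/(160*(r + 1)) - 571/(8736*(r - 7)) - 1/(70*r).
Integrate each term: A/(r−a) contributes A·log|r−a|.

-log(r)/70 - 571*log(r - 7)/8736 - 3*log(r + 1)/160 + 7*log(r + 5)/240 + 9*log(r + 6)/130 + C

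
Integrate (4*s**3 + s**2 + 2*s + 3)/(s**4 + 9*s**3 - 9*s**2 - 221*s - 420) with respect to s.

269*log(s - 5)/432 + 51*log(s + 3)/16 - 245*log(s + 4)/27 + 667*log(s + 7)/72 + C

Factor the denominator: (s - 5)*(s + 3)*(s + 4)*(s + 7).
Partial-fraction decomposition: 667/(72*(s + 7)) - 245/(27*(s + 4)) + 51/(16*(s + 3)) + 269/(432*(s - 5)).
Integrate each term: A/(s−a) contributes A·log|s−a|.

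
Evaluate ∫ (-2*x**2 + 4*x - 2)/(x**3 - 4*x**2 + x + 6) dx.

-2*log(x - 3) + 2*log(x - 2)/3 - 2*log(x + 1)/3 + C

Factor the denominator: (x - 3)*(x - 2)*(x + 1).
Partial-fraction decomposition: -2/(3*(x + 1)) + 2/(3*(x - 2)) - 2/(x - 3).
Integrate each term: A/(x−a) contributes A·log|x−a|.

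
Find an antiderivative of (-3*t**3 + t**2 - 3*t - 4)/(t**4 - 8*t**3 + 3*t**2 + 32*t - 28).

-67*log(t - 7)/18 + 3*log(t - 2)/2 - log(t - 1)/2 - 5*log(t + 2)/18 + C

Factor the denominator: (t - 7)*(t - 2)*(t - 1)*(t + 2).
Partial-fraction decomposition: -5/(18*(t + 2)) - 1/(2*(t - 1)) + 3/(2*(t - 2)) - 67/(18*(t - 7)).
Integrate each term: A/(t−a) contributes A·log|t−a|.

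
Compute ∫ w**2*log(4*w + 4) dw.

w**3*log(4*w + 4)/3 - w**3/9 + w**2/6 - w/3 + log(w + 1)/3 + C

Use integration by parts with u = log(4*w + 4), dv = w**2 dw.
Then du = 4/(4*w + 4) dw and v = w**3/3.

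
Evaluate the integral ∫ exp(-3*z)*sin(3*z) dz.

-exp(-3*z)*sin(3*z)/6 - exp(-3*z)*cos(3*z)/6 + C

Let I denote the integral. Integrate by parts with u = sin(3*z), dv = exp(-3*z) dz, so v = -exp(-3*z)/3: I = -exp(-3*z)*sin(3*z)/3 + ∫ exp(-3*z)*cos(3*z) dz.
Apply parts again with u = cos(3*z), dv = exp(-3*z) dz: ∫ exp(-3*z)*cos(3*z) dz = -exp(-3*z)*cos(3*z)/3 − I. Substituting back brings back I: I = -exp(-3*z)*sin(3*z)/3 - exp(-3*z)*cos(3*z)/3 − I.
Solving for I: (1 + 1)·I equals the remaining terms, so I = (1/2)·(-exp(-3*z)*sin(3*z)/3 - exp(-3*z)*cos(3*z)/3).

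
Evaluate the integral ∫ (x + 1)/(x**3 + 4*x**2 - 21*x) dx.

Factor the denominator: x*(x - 3)*(x + 7).
Partial-fraction decomposition: -3/(35*(x + 7)) + 2/(15*(x - 3)) - 1/(21*x).
Integrate each term: A/(x−a) contributes A·log|x−a|.

-log(x)/21 + 2*log(x - 3)/15 - 3*log(x + 7)/35 + C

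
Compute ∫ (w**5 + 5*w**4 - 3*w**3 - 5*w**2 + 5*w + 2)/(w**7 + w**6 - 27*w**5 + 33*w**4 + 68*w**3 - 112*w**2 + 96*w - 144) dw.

Factor the denominator: (w - 3)*(w - 2)**2*(w + 2)*(w + 6)*(w**2 + 1).
Partial-fraction decomposition: -3*(41*w + 13)/(1850*(w**2 + 1)) - 107/(10656*(w + 6)) - 11/(400*(w + 2)) - 35/(32*(w - 2)) - 1/(2*(w - 2)**2) + 539/(450*(w - 3)).
Integrate each term; A/(w−a) gives A·log|w−a|; the (Bw+D)/(w²+p²) term gives a log and an atan.

539*log(w - 3)/450 - 35*log(w - 2)/32 - 11*log(w + 2)/400 - 107*log(w + 6)/10656 - 123*log(w**2 + 1)/3700 - 39*atan(w)/1850 + 1/(2*w - 4) + C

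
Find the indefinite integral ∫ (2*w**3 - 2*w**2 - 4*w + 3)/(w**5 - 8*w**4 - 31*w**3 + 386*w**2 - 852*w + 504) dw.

Factor the denominator: (w - 6)**2*(w - 2)*(w - 1)*(w + 7).
Partial-fraction decomposition: -251/(4056*(w + 7)) + 1/(200*(w - 1)) + 1/(48*(w - 2)) + 2437/(67600*(w - 6)) + 339/(260*(w - 6)**2).
Integrate each term; A/(w−a) gives A·log|w−a|; A/(w−a)² gives −A/(w−a).

2437*log(w - 6)/67600 + log(w - 2)/48 + log(w - 1)/200 - 251*log(w + 7)/4056 - 339/(260*w - 1560) + C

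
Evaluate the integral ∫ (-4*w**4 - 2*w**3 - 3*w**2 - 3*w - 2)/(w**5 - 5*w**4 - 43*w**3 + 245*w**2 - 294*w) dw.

Factor the denominator: w*(w - 7)*(w - 3)*(w - 2)*(w + 7).
Partial-fraction decomposition: -4523/(4410*(w + 7)) - 10/(9*(w - 2)) + 52/(15*(w - 3)) - 523/(98*(w - 7)) + 1/(147*w).
Integrate each term: A/(w−a) contributes A·log|w−a|.

log(w)/147 - 523*log(w - 7)/98 + 52*log(w - 3)/15 - 10*log(w - 2)/9 - 4523*log(w + 7)/4410 + C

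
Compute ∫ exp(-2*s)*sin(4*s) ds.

-exp(-2*s)*sin(4*s)/10 - exp(-2*s)*cos(4*s)/5 + C

Let I denote the integral. Integrate by parts with u = sin(4*s), dv = exp(-2*s) ds, so v = -exp(-2*s)/2: I = -exp(-2*s)*sin(4*s)/2 + 2·∫ exp(-2*s)*cos(4*s) ds.
Apply parts again with u = cos(4*s), dv = exp(-2*s) ds: ∫ exp(-2*s)*cos(4*s) ds = -exp(-2*s)*cos(4*s)/2 − 2·I. Substituting back brings back I: I = -exp(-2*s)*sin(4*s)/2 - exp(-2*s)*cos(4*s) − 4·I.
Solving for I: (1 + 4)·I equals the remaining terms, so I = (1/5)·(-exp(-2*s)*sin(4*s)/2 - exp(-2*s)*cos(4*s)).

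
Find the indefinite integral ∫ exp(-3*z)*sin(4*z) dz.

Let I denote the integral. Integrate by parts with u = sin(4*z), dv = exp(-3*z) dz, so v = -exp(-3*z)/3: I = -exp(-3*z)*sin(4*z)/3 + (4/3)·∫ exp(-3*z)*cos(4*z) dz.
Apply parts again with u = cos(4*z), dv = exp(-3*z) dz: ∫ exp(-3*z)*cos(4*z) dz = -exp(-3*z)*cos(4*z)/3 − (4/3)·I. Substituting back brings back I: I = -exp(-3*z)*sin(4*z)/3 - 4*exp(-3*z)*cos(4*z)/9 − (16/9)·I.
Solving for I: (1 + 16/9)·I equals the remaining terms, so I = (9/25)·(-exp(-3*z)*sin(4*z)/3 - 4*exp(-3*z)*cos(4*z)/9).

-3*exp(-3*z)*sin(4*z)/25 - 4*exp(-3*z)*cos(4*z)/25 + C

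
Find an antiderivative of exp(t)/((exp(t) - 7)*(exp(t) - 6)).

log(exp(t) - 7) - log(exp(t) - 6) + C

Let u = e^t, du = e^t dt.
The integral becomes ∫ du/((u-6)(u-7)); decompose into partial fractions.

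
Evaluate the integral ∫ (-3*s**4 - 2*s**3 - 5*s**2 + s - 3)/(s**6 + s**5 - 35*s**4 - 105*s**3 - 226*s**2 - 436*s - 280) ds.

-1355*log(s - 7)/7632 + log(s + 1)/16 - 19*log(s + 2)/72 + 293*log(s + 5)/696 - 517*log(s**2 + 4)/24592 - 723*atan(s/2)/12296 + C

Factor the denominator: (s - 7)*(s + 1)*(s + 2)*(s + 5)*(s**2 + 4).
Partial-fraction decomposition: -(517*s + 1446)/(12296*(s**2 + 4)) + 293/(696*(s + 5)) - 19/(72*(s + 2)) + 1/(16*(s + 1)) - 1355/(7632*(s - 7)).
Integrate each term; A/(s−a) gives A·log|s−a|; the (Bs+D)/(s²+p²) term gives a log and an atan.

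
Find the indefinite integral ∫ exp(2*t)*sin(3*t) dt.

2*exp(2*t)*sin(3*t)/13 - 3*exp(2*t)*cos(3*t)/13 + C

Let I denote the integral. Integrate by parts with u = sin(3*t), dv = exp(2*t) dt, so v = exp(2*t)/2: I = exp(2*t)*sin(3*t)/2 − (3/2)·∫ exp(2*t)*cos(3*t) dt.
Apply parts again with u = cos(3*t), dv = exp(2*t) dt: ∫ exp(2*t)*cos(3*t) dt = exp(2*t)*cos(3*t)/2 + (3/2)·I. Substituting back brings back I: I = exp(2*t)*sin(3*t)/2 - 3*exp(2*t)*cos(3*t)/4 − (9/4)·I.
Solving for I: (1 + 9/4)·I equals the remaining terms, so I = (4/13)·(exp(2*t)*sin(3*t)/2 - 3*exp(2*t)*cos(3*t)/4).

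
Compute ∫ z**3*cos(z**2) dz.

Let u = z², du = 2z dz; rewrite as (1/2)∫ u^1·cos(1u) du.
Now integrate by parts 1 time.

z**2*sin(z**2)/2 + cos(z**2)/2 + C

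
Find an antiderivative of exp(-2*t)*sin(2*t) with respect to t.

-exp(-2*t)*sin(2*t)/4 - exp(-2*t)*cos(2*t)/4 + C

Let I denote the integral. Integrate by parts with u = sin(2*t), dv = exp(-2*t) dt, so v = -exp(-2*t)/2: I = -exp(-2*t)*sin(2*t)/2 + ∫ exp(-2*t)*cos(2*t) dt.
Apply parts again with u = cos(2*t), dv = exp(-2*t) dt: ∫ exp(-2*t)*cos(2*t) dt = -exp(-2*t)*cos(2*t)/2 − I. Substituting back brings back I: I = -exp(-2*t)*sin(2*t)/2 - exp(-2*t)*cos(2*t)/2 − I.
Solving for I: (1 + 1)·I equals the remaining terms, so I = (1/2)·(-exp(-2*t)*sin(2*t)/2 - exp(-2*t)*cos(2*t)/2).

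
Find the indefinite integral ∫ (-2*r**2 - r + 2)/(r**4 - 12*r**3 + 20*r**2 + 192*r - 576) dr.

103*log(r - 6)/100 - 17*log(r - 4)/16 + 13*log(r + 4)/400 + 19/(5*r - 30) + C

Factor the denominator: (r - 6)**2*(r - 4)*(r + 4).
Partial-fraction decomposition: 13/(400*(r + 4)) - 17/(16*(r - 4)) + 103/(100*(r - 6)) - 19/(5*(r - 6)**2).
Integrate each term; A/(r−a) gives A·log|r−a|; A/(r−a)² gives −A/(r−a).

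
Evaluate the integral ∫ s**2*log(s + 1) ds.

Use integration by parts with u = log(s + 1), dv = s**2 ds.
Then du = 1/(s + 1) ds and v = s**3/3.

s**3*log(s + 1)/3 - s**3/9 + s**2/6 - s/3 + log(s + 1)/3 + C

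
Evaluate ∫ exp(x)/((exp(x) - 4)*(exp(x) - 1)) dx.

Let u = e^x, du = e^x dx.
The integral becomes ∫ du/((u-4)(u-1)); decompose into partial fractions.

log(exp(x) - 4)/3 - log(exp(x) - 1)/3 + C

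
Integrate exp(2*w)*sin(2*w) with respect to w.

exp(2*w)*sin(2*w)/4 - exp(2*w)*cos(2*w)/4 + C

Let I denote the integral. Integrate by parts with u = sin(2*w), dv = exp(2*w) dw, so v = exp(2*w)/2: I = exp(2*w)*sin(2*w)/2 − ∫ exp(2*w)*cos(2*w) dw.
Apply parts again with u = cos(2*w), dv = exp(2*w) dw: ∫ exp(2*w)*cos(2*w) dw = exp(2*w)*cos(2*w)/2 + I. Substituting back brings back I: I = exp(2*w)*sin(2*w)/2 - exp(2*w)*cos(2*w)/2 − I.
Solving for I: (1 + 1)·I equals the remaining terms, so I = (1/2)·(exp(2*w)*sin(2*w)/2 - exp(2*w)*cos(2*w)/2).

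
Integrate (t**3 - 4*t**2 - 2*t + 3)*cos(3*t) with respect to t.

Use integration by parts with u = t**3 - 4*t**2 - 2*t + 3, dv = cos(3*t) dt, so v = sin(3*t)/3.
Apply parts 3 times (tabular method): alternate signs, differentiate u down to 0, integrate dv up.

t**3*sin(3*t)/3 - 4*t**2*sin(3*t)/3 + t**2*cos(3*t)/3 - 8*t*sin(3*t)/9 - 8*t*cos(3*t)/9 + 35*sin(3*t)/27 - 8*cos(3*t)/27 + C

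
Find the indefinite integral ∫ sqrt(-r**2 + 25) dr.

r*sqrt(-r**2 + 25)/2 + 25*asin(r/5)/2 + C

Substitute r = 5·sin(θ), so dr = 5·cos(θ) dθ and the radical becomes sqrt(-r**2 + 25) = 5·cos(θ) by the Pythagorean identity.
Integrate the resulting trig expression in θ, then back-substitute θ = asin(r/5), sin(θ) = r/5, cos(θ) = sqrt(-r**2 + 25)/5 (absorbing any constant into C).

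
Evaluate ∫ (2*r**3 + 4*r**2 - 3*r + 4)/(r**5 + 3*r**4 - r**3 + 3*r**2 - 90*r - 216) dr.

Factor the denominator: (r - 3)*(r + 2)*(r + 4)*(r**2 + 9).
Partial-fraction decomposition: (463*r + 5223)/(5850*(r**2 + 9)) - 24/(175*(r + 4)) - 1/(13*(r + 2)) + 17/(126*(r - 3)).
Integrate each term; A/(r−a) gives A·log|r−a|; the (Br+D)/(r²+p²) term gives a log and an atan.

17*log(r - 3)/126 - log(r + 2)/13 - 24*log(r + 4)/175 + 463*log(r**2 + 9)/11700 + 1741*atan(r/3)/5850 + C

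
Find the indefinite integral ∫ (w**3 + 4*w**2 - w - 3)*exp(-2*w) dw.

(-4*w**3 - 22*w**2 - 18*w + 3)*exp(-2*w)/8 + C

Use integration by parts with u = w**3 + 4*w**2 - w - 3, dv = exp(-2*w) dw, so v = -exp(-2*w)/2.
Apply parts 3 times (tabular method): alternate signs, differentiate u down to 0, integrate dv up.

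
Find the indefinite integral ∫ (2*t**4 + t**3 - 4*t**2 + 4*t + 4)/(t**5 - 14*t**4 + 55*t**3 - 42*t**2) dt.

-97*log(t)/441 + 4981*log(t - 7)/294 - 673*log(t - 6)/45 + 7*log(t - 1)/30 + 2/(21*t) + C

Factor the denominator: t**2*(t - 7)*(t - 6)*(t - 1).
Partial-fraction decomposition: 7/(30*(t - 1)) - 673/(45*(t - 6)) + 4981/(294*(t - 7)) - 97/(441*t) - 2/(21*t**2).
Integrate each term; A/(t−a) gives A·log|t−a|; A/(t−a)² gives −A/(t−a).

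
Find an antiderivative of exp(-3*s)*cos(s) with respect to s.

exp(-3*s)*sin(s)/10 - 3*exp(-3*s)*cos(s)/10 + C

Let I denote the integral. Integrate by parts with u = cos(s), dv = exp(-3*s) ds, so v = -exp(-3*s)/3: I = -exp(-3*s)*cos(s)/3 − (1/3)·∫ exp(-3*s)*sin(s) ds.
Apply parts again with u = sin(s), dv = exp(-3*s) ds: ∫ exp(-3*s)*sin(s) ds = -exp(-3*s)*sin(s)/3 + (1/3)·I. Substituting back brings back I: I = exp(-3*s)*sin(s)/9 - exp(-3*s)*cos(s)/3 − (1/9)·I.
Solving for I: (1 + 1/9)·I equals the remaining terms, so I = (9/10)·(exp(-3*s)*sin(s)/9 - exp(-3*s)*cos(s)/3).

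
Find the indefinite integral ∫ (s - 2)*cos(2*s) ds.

s*sin(2*s)/2 - sin(2*s) + cos(2*s)/4 + C

Use integration by parts with u = s - 2, dv = cos(2*s) ds, so v = sin(2*s)/2.
Apply parts 1 times (tabular method): alternate signs, differentiate u down to 0, integrate dv up.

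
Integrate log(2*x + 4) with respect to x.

Use integration by parts with u = log(2*x + 4), dv = dx.
Then du = 2/(2*x + 4) dx and v = x.

x*log(2*x + 4) - x + 2*log(x + 2) + C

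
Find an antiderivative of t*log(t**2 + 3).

Let u = t**2 + 3, so du = (2*t) dt.
The integral becomes (1/2)·∫ log(u) du; integrate by parts with u′=log(u), dv′=du.

t**2*log(t**2 + 3)/2 - t**2/2 + 3*log(t**2 + 3)/2 + C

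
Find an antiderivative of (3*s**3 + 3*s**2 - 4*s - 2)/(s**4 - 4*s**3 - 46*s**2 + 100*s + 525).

Factor the denominator: (s - 7)*(s - 5)*(s + 3)*(s + 5).
Partial-fraction decomposition: 47/(40*(s + 5)) - 11/(40*(s + 3)) - 107/(40*(s - 5)) + 191/(40*(s - 7)).
Integrate each term: A/(s−a) contributes A·log|s−a|.

191*log(s - 7)/40 - 107*log(s - 5)/40 - 11*log(s + 3)/40 + 47*log(s + 5)/40 + C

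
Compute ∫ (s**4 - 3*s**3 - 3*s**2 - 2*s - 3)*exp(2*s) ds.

Use integration by parts with u = s**4 - 3*s**3 - 3*s**2 - 2*s - 3, dv = exp(2*s) ds, so v = exp(2*s)/2.
Apply parts 4 times (tabular method): alternate signs, differentiate u down to 0, integrate dv up.

(4*s**4 - 20*s**3 + 18*s**2 - 26*s + 1)*exp(2*s)/8 + C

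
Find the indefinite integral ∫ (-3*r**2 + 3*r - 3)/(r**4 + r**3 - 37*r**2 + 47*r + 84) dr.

Factor the denominator: (r - 4)*(r - 3)*(r + 1)*(r + 7).
Partial-fraction decomposition: 57/(220*(r + 7)) - 3/(40*(r + 1)) + 21/(40*(r - 3)) - 39/(55*(r - 4)).
Integrate each term: A/(r−a) contributes A·log|r−a|.

-39*log(r - 4)/55 + 21*log(r - 3)/40 - 3*log(r + 1)/40 + 57*log(r + 7)/220 + C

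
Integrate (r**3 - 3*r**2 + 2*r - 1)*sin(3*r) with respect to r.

-r**3*cos(3*r)/3 + r**2*sin(3*r)/3 + r**2*cos(3*r) - 2*r*sin(3*r)/3 - 4*r*cos(3*r)/9 + 4*sin(3*r)/27 + cos(3*r)/9 + C

Use integration by parts with u = r**3 - 3*r**2 + 2*r - 1, dv = sin(3*r) dr, so v = -cos(3*r)/3.
Apply parts 3 times (tabular method): alternate signs, differentiate u down to 0, integrate dv up.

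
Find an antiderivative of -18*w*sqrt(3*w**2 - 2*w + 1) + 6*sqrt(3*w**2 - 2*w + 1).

Let u = 3*w**2 - 2*w + 1, so du = (6*w - 2) dw.
Rewriting, the integral becomes -3·∫ √u du = -3·(2/3)u^(3/2).
Substituting back, u = 3*w**2 - 2*w + 1.

-2*(3*w**2 - 2*w + 1)**(3/2) + C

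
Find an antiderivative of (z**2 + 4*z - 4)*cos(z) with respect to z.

z**2*sin(z) + 4*z*sin(z) + 2*z*cos(z) - 6*sin(z) + 4*cos(z) + C

Use integration by parts with u = z**2 + 4*z - 4, dv = cos(z) dz, so v = sin(z).
Apply parts 2 times (tabular method): alternate signs, differentiate u down to 0, integrate dv up.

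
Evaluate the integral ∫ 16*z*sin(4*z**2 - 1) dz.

-2*cos(4*z**2 - 1) + C

Let u = 4*z**2 - 1, so du = (8*z) dz.
Rewriting, the integral becomes 2·∫ sin(u) du = 2·-cos(u).
Substituting back, u = 4*z**2 - 1.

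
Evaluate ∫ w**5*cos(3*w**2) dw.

Let u = w², du = 2w dw; rewrite as (1/2)∫ u^2·cos(3u) du.
Now integrate by parts 2 times.

w**4*sin(3*w**2)/6 + w**2*cos(3*w**2)/9 - sin(3*w**2)/27 + C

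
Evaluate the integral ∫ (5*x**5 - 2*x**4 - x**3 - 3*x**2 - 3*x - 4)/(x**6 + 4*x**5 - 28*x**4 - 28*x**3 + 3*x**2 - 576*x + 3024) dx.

112*log(x - 4)/55 - 493*log(x - 3)/630 - 701*log(x + 4)/525 + 764*log(x + 7)/165 + 203*log(x**2 + 9)/900 - 109*atan(x/3)/450 + C

Factor the denominator: (x - 4)*(x - 3)*(x + 4)*(x + 7)*(x**2 + 9).
Partial-fraction decomposition: (203*x - 327)/(450*(x**2 + 9)) + 764/(165*(x + 7)) - 701/(525*(x + 4)) - 493/(630*(x - 3)) + 112/(55*(x - 4)).
Integrate each term; A/(x−a) gives A·log|x−a|; the (Bx+D)/(x²+p²) term gives a log and an atan.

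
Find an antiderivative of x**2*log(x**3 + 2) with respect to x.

x**3*log(x**3 + 2)/3 - x**3/3 + 2*log(x**3 + 2)/3 + C

Let u = x**3 + 2, so du = (3*x**2) dx.
The integral becomes (1/3)·∫ log(u) du; integrate by parts with u′=log(u), dv′=du.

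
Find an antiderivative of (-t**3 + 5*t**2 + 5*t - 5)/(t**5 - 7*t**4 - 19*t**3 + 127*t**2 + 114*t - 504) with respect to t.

Factor the denominator: (t - 7)*(t - 4)*(t - 2)*(t + 3)**2.
Partial-fraction decomposition: 507/(6125*(t + 3)) - 26/(175*(t + 3)**2) + 17/(250*(t - 2)) - 31/(294*(t - 4)) - 17/(375*(t - 7)).
Integrate each term; A/(t−a) gives A·log|t−a|; A/(t−a)² gives −A/(t−a).

-17*log(t - 7)/375 - 31*log(t - 4)/294 + 17*log(t - 2)/250 + 507*log(t + 3)/6125 + 26/(175*t + 525) + C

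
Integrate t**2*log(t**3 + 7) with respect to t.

t**3*log(t**3 + 7)/3 - t**3/3 + 7*log(t**3 + 7)/3 + C

Let u = t**3 + 7, so du = (3*t**2) dt.
The integral becomes (1/3)·∫ log(u) du; integrate by parts with u′=log(u), dv′=du.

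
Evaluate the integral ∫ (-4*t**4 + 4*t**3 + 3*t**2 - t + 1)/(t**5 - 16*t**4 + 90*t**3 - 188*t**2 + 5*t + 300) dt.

Factor the denominator: (t - 5)**2*(t - 4)*(t - 3)*(t + 1).
Partial-fraction decomposition: -1/(240*(t + 1)) + 191/(16*(t - 3)) - 723/(5*(t - 4)) + 386/(3*(t - 5)) - 643/(4*(t - 5)**2).
Integrate each term; A/(t−a) gives A·log|t−a|; A/(t−a)² gives −A/(t−a).

386*log(t - 5)/3 - 723*log(t - 4)/5 + 191*log(t - 3)/16 - log(t + 1)/240 + 643/(4*t - 20) + C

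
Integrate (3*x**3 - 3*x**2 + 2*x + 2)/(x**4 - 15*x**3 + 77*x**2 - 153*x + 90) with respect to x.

Factor the denominator: (x - 6)*(x - 5)*(x - 3)*(x - 1).
Partial-fraction decomposition: -1/(10*(x - 1)) + 31/(6*(x - 3)) - 39/(x - 5) + 554/(15*(x - 6)).
Integrate each term: A/(x−a) contributes A·log|x−a|.

554*log(x - 6)/15 - 39*log(x - 5) + 31*log(x - 3)/6 - log(x - 1)/10 + C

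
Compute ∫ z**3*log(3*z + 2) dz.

Use integration by parts with u = log(3*z + 2), dv = z**3 dz.
Then du = 3/(3*z + 2) dz and v = z**4/4.

z**4*log(3*z + 2)/4 - z**4/16 + z**3/18 - z**2/18 + 2*z/27 - 4*log(3*z + 2)/81 + C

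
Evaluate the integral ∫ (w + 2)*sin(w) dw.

Use integration by parts with u = w + 2, dv = sin(w) dw, so v = -cos(w).
Apply parts 1 times (tabular method): alternate signs, differentiate u down to 0, integrate dv up.

-w*cos(w) + sin(w) - 2*cos(w) + C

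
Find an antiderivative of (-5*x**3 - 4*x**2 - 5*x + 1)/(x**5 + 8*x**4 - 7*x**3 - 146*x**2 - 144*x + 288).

Factor the denominator: (x - 4)*(x - 1)*(x + 3)*(x + 4)*(x + 6).
Partial-fraction decomposition: 967/(420*(x + 6)) - 277/(80*(x + 4)) + 115/(84*(x + 3)) + 13/(420*(x - 1)) - 403/(1680*(x - 4)).
Integrate each term: A/(x−a) contributes A·log|x−a|.

-403*log(x - 4)/1680 + 13*log(x - 1)/420 + 115*log(x + 3)/84 - 277*log(x + 4)/80 + 967*log(x + 6)/420 + C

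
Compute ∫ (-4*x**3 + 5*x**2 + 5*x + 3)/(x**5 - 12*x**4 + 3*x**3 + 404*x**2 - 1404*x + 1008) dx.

Factor the denominator: (x - 7)*(x - 6)*(x - 4)*(x - 1)*(x + 6).
Partial-fraction decomposition: 339/(3640*(x + 6)) - 1/(70*(x - 1)) - 17/(20*(x - 4)) + 217/(40*(x - 6)) - 121/(26*(x - 7)).
Integrate each term: A/(x−a) contributes A·log|x−a|.

-121*log(x - 7)/26 + 217*log(x - 6)/40 - 17*log(x - 4)/20 - log(x - 1)/70 + 339*log(x + 6)/3640 + C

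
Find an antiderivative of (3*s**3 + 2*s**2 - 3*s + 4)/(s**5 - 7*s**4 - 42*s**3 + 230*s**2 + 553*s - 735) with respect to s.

31*log(s - 7)/288 + log(s - 1)/144 + log(s + 3)/16 - 17*log(s + 5)/96 - 37/(24*s - 168) + C

Factor the denominator: (s - 7)**2*(s - 1)*(s + 3)*(s + 5).
Partial-fraction decomposition: -17/(96*(s + 5)) + 1/(16*(s + 3)) + 1/(144*(s - 1)) + 31/(288*(s - 7)) + 37/(24*(s - 7)**2).
Integrate each term; A/(s−a) gives A·log|s−a|; A/(s−a)² gives −A/(s−a).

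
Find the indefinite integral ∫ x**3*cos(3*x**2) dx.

x**2*sin(3*x**2)/6 + cos(3*x**2)/18 + C

Let u = x², du = 2x dx; rewrite as (1/2)∫ u^1·cos(3u) du.
Now integrate by parts 1 time.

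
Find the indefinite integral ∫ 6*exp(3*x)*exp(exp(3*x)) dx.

2*exp(exp(3*x)) + C

Let u = exp(3*x), so du = (3*exp(3*x)) dx.
Rewriting, the integral becomes 2·∫ e^u du = 2·e^u.
Substituting back, u = exp(3*x).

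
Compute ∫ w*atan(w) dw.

w**2*atan(w)/2 - w/2 + atan(w)/2 + C

Use integration by parts with u = arctan(w), dv = w dw.
Then du = 1/(w**2 + 1) dw.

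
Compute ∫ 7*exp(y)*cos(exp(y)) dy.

Let u = exp(y), so du = (exp(y)) dy.
Rewriting, the integral becomes 7·∫ cos(u) du = 7·sin(u).
Substituting back, u = exp(y).

7*sin(exp(y)) + C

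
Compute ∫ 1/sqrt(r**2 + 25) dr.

Substitute r = 5·tan(θ), so dr = 5·sec(θ)^2 dθ and the radical becomes sqrt(r**2 + 25) = 5·sec(θ) by the Pythagorean identity.
Integrate the resulting trig expression in θ, then back-substitute tan(θ) = r/5, sec(θ) = sqrt(r**2 + 25)/5 (absorbing any constant into C).

log(r + sqrt(r**2 + 25)) + C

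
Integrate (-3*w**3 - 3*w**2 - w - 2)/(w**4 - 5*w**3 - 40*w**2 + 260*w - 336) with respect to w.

-191*log(w - 6)/26 + 123*log(w - 4)/22 - 5*log(w - 2)/9 - 887*log(w + 7)/1287 + C

Factor the denominator: (w - 6)*(w - 4)*(w - 2)*(w + 7).
Partial-fraction decomposition: -887/(1287*(w + 7)) - 5/(9*(w - 2)) + 123/(22*(w - 4)) - 191/(26*(w - 6)).
Integrate each term: A/(w−a) contributes A·log|w−a|.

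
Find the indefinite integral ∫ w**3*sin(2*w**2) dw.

Let u = w², du = 2w dw; rewrite as (1/2)∫ u^1·sin(2u) du.
Now integrate by parts 1 time.

-w**2*cos(2*w**2)/4 + sin(2*w**2)/8 + C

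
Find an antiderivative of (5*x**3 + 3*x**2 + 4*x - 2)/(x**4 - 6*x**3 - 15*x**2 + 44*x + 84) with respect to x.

472*log(x - 7)/81 - 43*log(x - 3)/25 + 1808*log(x + 2)/2025 + 38/(45*x + 90) + C

Factor the denominator: (x - 7)*(x - 3)*(x + 2)**2.
Partial-fraction decomposition: 1808/(2025*(x + 2)) - 38/(45*(x + 2)**2) - 43/(25*(x - 3)) + 472/(81*(x - 7)).
Integrate each term; A/(x−a) gives A·log|x−a|; A/(x−a)² gives −A/(x−a).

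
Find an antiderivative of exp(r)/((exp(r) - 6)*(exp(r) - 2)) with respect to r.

log(exp(r) - 6)/4 - log(exp(r) - 2)/4 + C

Let u = e^r, du = e^r dr.
The integral becomes ∫ du/((u-2)(u-6)); decompose into partial fractions.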